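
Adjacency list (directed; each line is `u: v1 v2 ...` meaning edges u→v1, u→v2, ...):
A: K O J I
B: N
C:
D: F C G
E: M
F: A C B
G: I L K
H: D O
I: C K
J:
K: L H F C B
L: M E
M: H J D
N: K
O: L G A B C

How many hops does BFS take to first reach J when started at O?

2

Level 0: O
Level 1: A, B, C, G, L
Level 2: E, I, J, K, M, N
Level 3: D, F, H
J first appears at level 2.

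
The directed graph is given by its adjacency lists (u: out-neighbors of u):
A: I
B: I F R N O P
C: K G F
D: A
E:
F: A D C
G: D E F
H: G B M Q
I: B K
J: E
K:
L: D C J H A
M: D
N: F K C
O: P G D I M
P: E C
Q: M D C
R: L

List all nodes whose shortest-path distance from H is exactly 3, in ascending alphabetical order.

Level 0: H
Level 1: B, G, M, Q
Level 2: C, D, E, F, I, N, O, P, R
Level 3: A, K, L
Level 4: J

A, K, L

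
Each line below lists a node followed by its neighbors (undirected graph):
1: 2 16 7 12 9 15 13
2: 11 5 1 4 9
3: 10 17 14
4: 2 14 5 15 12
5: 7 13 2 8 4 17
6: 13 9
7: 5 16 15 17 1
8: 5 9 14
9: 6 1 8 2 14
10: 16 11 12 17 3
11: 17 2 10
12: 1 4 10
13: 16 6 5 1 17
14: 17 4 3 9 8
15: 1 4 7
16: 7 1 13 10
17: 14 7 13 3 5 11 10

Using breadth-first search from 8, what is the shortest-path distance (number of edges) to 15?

Level 0: 8
Level 1: 5, 9, 14
Level 2: 1, 2, 3, 4, 6, 7, 13, 17
Level 3: 10, 11, 12, 15, 16
15 first appears at level 3.

3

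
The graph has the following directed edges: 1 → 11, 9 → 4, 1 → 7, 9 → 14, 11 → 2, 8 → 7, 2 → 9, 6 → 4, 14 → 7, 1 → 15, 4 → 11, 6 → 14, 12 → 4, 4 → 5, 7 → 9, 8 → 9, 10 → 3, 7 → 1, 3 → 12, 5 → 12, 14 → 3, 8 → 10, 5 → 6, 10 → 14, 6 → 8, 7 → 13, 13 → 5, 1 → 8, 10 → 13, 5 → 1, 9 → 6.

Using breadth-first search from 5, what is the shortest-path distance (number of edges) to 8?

Level 0: 5
Level 1: 1, 6, 12
Level 2: 4, 7, 8, 11, 14, 15
Level 3: 2, 3, 9, 10, 13
8 first appears at level 2.

2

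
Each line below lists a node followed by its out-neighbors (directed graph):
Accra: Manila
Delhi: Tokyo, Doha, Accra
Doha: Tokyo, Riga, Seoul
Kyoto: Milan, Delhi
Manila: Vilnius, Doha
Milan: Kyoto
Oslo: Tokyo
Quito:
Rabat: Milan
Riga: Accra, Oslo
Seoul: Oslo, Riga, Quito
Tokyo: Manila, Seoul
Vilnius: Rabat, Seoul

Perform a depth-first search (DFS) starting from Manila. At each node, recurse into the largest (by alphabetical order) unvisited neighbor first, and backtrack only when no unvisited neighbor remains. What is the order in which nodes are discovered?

Manila -> Vilnius -> Seoul -> Riga -> Oslo -> Tokyo -> Accra -> Quito -> Rabat -> Milan -> Kyoto -> Delhi -> Doha

Visit Manila
Manila → Vilnius
Vilnius → Seoul
Seoul → Riga
Riga → Oslo
Oslo → Tokyo
Riga → Accra
Seoul → Quito
Vilnius → Rabat
Rabat → Milan
Milan → Kyoto
Kyoto → Delhi
Delhi → Doha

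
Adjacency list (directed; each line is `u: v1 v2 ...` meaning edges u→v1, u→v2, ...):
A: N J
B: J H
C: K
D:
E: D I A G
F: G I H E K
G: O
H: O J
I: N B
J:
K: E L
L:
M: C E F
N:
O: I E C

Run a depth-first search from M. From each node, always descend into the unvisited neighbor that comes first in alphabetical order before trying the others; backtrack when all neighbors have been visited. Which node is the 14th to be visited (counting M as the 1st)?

L

Visit M
M → C
C → K
K → E
E → A
A → J
A → N
E → D
E → G
G → O
O → I
I → B
B → H
K → L
M → F

Visit order: M, C, K, E, A, J, N, D, G, O, I, B, H, L, F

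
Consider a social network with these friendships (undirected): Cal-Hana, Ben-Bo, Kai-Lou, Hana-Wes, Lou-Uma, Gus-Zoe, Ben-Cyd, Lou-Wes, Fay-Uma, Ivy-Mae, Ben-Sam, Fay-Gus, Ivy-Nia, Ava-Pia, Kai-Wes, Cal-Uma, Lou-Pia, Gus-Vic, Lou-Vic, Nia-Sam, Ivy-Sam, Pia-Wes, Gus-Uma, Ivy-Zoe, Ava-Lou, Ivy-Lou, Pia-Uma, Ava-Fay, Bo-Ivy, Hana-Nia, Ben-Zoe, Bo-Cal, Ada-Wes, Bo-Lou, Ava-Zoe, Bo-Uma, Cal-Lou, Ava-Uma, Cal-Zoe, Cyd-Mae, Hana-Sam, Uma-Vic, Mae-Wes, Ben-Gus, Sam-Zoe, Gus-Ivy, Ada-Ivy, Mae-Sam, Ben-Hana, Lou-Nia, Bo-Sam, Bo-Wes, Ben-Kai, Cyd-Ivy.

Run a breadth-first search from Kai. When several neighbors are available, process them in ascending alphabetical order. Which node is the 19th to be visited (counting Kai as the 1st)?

Mae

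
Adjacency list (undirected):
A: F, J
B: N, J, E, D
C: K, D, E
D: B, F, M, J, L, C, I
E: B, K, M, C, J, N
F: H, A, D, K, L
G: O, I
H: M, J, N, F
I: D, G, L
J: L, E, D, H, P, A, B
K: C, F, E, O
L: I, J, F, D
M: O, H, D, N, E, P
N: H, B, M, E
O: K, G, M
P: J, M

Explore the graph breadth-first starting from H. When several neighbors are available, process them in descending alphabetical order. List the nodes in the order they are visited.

H, N, M, J, F, E, B, P, O, D, L, A, K, C, G, I

Visit H; enqueue N, M, J, F → queue [N, M, J, F]
Visit N; enqueue E, B → queue [M, J, F, E, B]
Visit M; enqueue P, O, D → queue [J, F, E, B, P, O, D]
Visit J; enqueue L, A → queue [F, E, B, P, O, D, L, A]
Visit F; enqueue K → queue [E, B, P, O, D, L, A, K]
Visit E; enqueue C → queue [B, P, O, D, L, A, K, C]
Visit B → queue [P, O, D, L, A, K, C]
Visit P → queue [O, D, L, A, K, C]
Visit O; enqueue G → queue [D, L, A, K, C, G]
Visit D; enqueue I → queue [L, A, K, C, G, I]
Visit L → queue [A, K, C, G, I]
Visit A → queue [K, C, G, I]
Visit K → queue [C, G, I]
Visit C → queue [G, I]
Visit G → queue [I]
Visit I → queue []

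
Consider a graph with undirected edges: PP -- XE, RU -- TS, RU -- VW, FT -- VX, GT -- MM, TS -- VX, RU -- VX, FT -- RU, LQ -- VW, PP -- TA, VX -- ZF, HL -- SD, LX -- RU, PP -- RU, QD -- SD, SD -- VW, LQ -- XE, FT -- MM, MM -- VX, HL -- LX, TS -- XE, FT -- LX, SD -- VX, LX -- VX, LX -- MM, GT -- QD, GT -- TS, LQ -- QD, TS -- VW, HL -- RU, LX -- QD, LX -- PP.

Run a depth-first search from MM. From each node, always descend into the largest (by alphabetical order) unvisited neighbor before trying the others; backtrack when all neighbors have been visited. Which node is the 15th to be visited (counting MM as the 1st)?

LQ

Visit MM
MM → VX
VX → ZF
VX → TS
TS → XE
XE → PP
PP → TA
PP → RU
RU → VW
VW → SD
SD → QD
QD → LX
LX → HL
LX → FT
QD → LQ
QD → GT

Visit order: MM, VX, ZF, TS, XE, PP, TA, RU, VW, SD, QD, LX, HL, FT, LQ, GT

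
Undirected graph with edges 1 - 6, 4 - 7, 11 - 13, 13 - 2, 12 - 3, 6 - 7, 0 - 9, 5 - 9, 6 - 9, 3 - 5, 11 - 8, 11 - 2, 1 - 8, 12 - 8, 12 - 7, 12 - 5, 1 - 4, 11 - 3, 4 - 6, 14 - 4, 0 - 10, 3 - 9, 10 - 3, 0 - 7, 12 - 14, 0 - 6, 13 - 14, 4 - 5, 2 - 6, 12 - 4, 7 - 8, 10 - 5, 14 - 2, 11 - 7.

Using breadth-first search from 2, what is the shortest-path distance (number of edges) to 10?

Level 0: 2
Level 1: 6, 11, 13, 14
Level 2: 0, 1, 3, 4, 7, 8, 9, 12
Level 3: 5, 10
10 first appears at level 3.

3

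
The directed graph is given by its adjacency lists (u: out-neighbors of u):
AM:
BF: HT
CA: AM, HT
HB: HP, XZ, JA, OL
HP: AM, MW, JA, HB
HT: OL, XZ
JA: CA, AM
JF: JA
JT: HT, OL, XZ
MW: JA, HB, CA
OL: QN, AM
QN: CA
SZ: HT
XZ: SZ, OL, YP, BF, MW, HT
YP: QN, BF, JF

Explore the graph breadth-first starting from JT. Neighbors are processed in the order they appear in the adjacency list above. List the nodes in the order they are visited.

Visit JT; enqueue HT, OL, XZ → queue [HT, OL, XZ]
Visit HT → queue [OL, XZ]
Visit OL; enqueue QN, AM → queue [XZ, QN, AM]
Visit XZ; enqueue SZ, YP, BF, MW → queue [QN, AM, SZ, YP, BF, MW]
Visit QN; enqueue CA → queue [AM, SZ, YP, BF, MW, CA]
Visit AM → queue [SZ, YP, BF, MW, CA]
Visit SZ → queue [YP, BF, MW, CA]
Visit YP; enqueue JF → queue [BF, MW, CA, JF]
Visit BF → queue [MW, CA, JF]
Visit MW; enqueue JA, HB → queue [CA, JF, JA, HB]
Visit CA → queue [JF, JA, HB]
Visit JF → queue [JA, HB]
Visit JA → queue [HB]
Visit HB; enqueue HP → queue [HP]
Visit HP → queue []

JT → HT → OL → XZ → QN → AM → SZ → YP → BF → MW → CA → JF → JA → HB → HP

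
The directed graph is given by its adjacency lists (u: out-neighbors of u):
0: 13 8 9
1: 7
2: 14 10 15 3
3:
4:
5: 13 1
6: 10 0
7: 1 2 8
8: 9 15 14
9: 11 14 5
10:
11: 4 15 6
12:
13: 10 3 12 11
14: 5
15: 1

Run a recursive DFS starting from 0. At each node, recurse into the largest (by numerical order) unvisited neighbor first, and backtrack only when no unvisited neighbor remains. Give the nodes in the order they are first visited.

Visit 0
0 → 13
13 → 12
13 → 11
11 → 15
15 → 1
1 → 7
7 → 8
8 → 14
14 → 5
8 → 9
7 → 2
2 → 10
2 → 3
11 → 6
11 → 4

0, 13, 12, 11, 15, 1, 7, 8, 14, 5, 9, 2, 10, 3, 6, 4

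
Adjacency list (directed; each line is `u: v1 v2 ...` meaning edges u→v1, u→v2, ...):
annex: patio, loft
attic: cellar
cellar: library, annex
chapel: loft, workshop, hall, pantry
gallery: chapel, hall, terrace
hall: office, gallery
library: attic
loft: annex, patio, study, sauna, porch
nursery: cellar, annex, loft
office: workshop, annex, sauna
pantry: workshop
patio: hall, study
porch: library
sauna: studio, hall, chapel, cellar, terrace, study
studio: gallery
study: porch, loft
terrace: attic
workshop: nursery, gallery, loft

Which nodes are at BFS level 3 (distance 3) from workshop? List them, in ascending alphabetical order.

attic, library, office, pantry, studio

Level 0: workshop
Level 1: gallery, loft, nursery
Level 2: annex, cellar, chapel, hall, patio, porch, sauna, study, terrace
Level 3: attic, library, office, pantry, studio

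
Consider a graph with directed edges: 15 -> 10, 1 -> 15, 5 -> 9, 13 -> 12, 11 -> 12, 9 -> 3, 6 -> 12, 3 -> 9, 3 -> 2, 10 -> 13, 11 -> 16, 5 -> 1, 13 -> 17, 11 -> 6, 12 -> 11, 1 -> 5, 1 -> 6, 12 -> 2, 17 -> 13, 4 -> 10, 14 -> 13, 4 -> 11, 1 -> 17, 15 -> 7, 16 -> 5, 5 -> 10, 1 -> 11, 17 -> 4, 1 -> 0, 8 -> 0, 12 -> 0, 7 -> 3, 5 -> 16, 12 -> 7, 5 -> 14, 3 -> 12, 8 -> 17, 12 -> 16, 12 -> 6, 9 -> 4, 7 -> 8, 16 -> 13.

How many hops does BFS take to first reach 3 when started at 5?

2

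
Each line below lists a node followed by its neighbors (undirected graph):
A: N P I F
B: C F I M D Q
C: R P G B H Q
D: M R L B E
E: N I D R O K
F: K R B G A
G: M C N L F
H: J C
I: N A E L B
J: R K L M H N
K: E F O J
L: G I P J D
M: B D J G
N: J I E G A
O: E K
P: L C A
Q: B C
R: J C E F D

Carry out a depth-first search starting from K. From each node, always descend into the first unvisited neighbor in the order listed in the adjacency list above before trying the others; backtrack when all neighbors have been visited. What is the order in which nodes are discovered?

Visit K
K → E
E → N
N → J
J → R
R → C
C → P
P → L
L → G
G → M
M → B
B → F
F → A
A → I
B → D
B → Q
C → H
E → O

K E N J R C P L G M B F A I D Q H O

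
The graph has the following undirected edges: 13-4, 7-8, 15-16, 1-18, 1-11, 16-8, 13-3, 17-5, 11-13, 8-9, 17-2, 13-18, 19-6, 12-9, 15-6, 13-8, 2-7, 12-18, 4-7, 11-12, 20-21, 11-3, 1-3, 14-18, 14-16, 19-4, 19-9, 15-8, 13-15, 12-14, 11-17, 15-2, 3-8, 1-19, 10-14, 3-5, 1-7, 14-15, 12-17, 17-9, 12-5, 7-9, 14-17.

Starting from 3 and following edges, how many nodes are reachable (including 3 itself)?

BFS from 3 visits: 3, 13, 11, 8, 5, 1, 18, 15, 4, 17, 12, 16, 9, 7, 19, 14, 6, 2, 10
Reachable nodes: 19 of 21 total.

19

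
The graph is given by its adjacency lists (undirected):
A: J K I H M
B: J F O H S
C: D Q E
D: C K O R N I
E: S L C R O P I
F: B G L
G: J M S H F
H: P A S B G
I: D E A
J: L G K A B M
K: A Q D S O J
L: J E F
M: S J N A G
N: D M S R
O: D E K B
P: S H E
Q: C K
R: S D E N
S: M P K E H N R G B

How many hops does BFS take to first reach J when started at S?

Level 0: S
Level 1: B, E, G, H, K, M, N, P, R
Level 2: A, C, D, F, I, J, L, O, Q
J first appears at level 2.

2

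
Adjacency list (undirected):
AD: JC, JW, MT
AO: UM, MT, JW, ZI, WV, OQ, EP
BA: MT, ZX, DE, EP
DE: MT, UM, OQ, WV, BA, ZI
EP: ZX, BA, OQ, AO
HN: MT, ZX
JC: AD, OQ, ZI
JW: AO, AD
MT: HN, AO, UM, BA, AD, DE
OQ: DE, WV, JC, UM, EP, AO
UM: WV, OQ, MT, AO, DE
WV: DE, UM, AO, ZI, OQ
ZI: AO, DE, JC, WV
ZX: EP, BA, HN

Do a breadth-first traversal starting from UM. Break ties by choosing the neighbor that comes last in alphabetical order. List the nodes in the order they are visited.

UM, WV, OQ, MT, DE, AO, ZI, JC, EP, HN, BA, AD, JW, ZX

Visit UM; enqueue WV, OQ, MT, DE, AO → queue [WV, OQ, MT, DE, AO]
Visit WV; enqueue ZI → queue [OQ, MT, DE, AO, ZI]
Visit OQ; enqueue JC, EP → queue [MT, DE, AO, ZI, JC, EP]
Visit MT; enqueue HN, BA, AD → queue [DE, AO, ZI, JC, EP, HN, BA, AD]
Visit DE → queue [AO, ZI, JC, EP, HN, BA, AD]
Visit AO; enqueue JW → queue [ZI, JC, EP, HN, BA, AD, JW]
Visit ZI → queue [JC, EP, HN, BA, AD, JW]
Visit JC → queue [EP, HN, BA, AD, JW]
Visit EP; enqueue ZX → queue [HN, BA, AD, JW, ZX]
Visit HN → queue [BA, AD, JW, ZX]
Visit BA → queue [AD, JW, ZX]
Visit AD → queue [JW, ZX]
Visit JW → queue [ZX]
Visit ZX → queue []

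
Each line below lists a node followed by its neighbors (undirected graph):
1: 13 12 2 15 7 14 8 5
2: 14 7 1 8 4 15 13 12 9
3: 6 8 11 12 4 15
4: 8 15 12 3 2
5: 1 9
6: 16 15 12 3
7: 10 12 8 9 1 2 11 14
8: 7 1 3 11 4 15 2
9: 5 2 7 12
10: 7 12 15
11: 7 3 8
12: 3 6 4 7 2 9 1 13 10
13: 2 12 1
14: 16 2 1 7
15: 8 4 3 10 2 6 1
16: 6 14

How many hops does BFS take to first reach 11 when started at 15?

2

Level 0: 15
Level 1: 1, 2, 3, 4, 6, 8, 10
Level 2: 5, 7, 9, 11, 12, 13, 14, 16
11 first appears at level 2.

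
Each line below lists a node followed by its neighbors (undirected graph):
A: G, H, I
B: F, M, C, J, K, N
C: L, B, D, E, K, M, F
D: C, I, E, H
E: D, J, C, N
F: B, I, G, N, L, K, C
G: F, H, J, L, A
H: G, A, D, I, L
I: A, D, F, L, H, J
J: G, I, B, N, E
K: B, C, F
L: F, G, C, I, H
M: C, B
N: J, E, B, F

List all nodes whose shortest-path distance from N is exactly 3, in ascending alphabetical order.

A, H

Level 0: N
Level 1: B, E, F, J
Level 2: C, D, G, I, K, L, M
Level 3: A, H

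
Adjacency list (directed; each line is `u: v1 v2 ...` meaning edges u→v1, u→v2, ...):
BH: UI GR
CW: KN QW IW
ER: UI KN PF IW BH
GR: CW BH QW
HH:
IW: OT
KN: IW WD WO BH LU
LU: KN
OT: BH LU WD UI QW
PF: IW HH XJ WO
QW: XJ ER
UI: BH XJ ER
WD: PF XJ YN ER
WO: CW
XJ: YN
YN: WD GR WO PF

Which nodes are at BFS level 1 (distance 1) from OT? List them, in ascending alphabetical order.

BH, LU, QW, UI, WD

Level 0: OT
Level 1: BH, LU, QW, UI, WD
Level 2: ER, GR, KN, PF, XJ, YN
Level 3: CW, HH, IW, WO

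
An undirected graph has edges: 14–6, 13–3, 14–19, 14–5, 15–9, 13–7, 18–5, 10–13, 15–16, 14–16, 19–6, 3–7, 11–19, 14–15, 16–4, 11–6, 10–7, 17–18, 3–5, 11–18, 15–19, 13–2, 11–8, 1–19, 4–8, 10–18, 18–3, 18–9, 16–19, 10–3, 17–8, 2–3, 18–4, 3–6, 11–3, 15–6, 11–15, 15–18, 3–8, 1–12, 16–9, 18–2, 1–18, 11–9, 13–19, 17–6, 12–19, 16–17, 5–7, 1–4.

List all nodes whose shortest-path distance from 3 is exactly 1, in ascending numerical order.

2, 5, 6, 7, 8, 10, 11, 13, 18

Level 0: 3
Level 1: 2, 5, 6, 7, 8, 10, 11, 13, 18
Level 2: 1, 4, 9, 14, 15, 17, 19
Level 3: 12, 16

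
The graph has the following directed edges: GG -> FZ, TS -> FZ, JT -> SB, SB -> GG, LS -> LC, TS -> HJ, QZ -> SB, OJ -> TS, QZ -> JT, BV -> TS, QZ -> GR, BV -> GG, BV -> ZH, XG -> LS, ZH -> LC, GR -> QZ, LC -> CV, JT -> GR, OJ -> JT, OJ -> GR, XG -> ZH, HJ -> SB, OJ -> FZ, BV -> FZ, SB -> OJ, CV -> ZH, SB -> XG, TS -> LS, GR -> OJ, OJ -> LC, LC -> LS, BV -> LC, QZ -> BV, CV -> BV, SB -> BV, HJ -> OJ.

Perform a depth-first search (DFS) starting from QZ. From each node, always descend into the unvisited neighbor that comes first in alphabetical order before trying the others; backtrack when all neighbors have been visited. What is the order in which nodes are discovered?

QZ → BV → FZ → GG → LC → CV → ZH → LS → TS → HJ → OJ → GR → JT → SB → XG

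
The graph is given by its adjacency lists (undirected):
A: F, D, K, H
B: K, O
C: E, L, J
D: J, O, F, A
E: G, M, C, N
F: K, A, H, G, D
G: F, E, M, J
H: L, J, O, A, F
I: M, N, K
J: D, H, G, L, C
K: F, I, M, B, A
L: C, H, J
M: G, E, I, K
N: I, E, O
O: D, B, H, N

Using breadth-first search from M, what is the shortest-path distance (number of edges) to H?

3

Level 0: M
Level 1: E, G, I, K
Level 2: A, B, C, F, J, N
Level 3: D, H, L, O
H first appears at level 3.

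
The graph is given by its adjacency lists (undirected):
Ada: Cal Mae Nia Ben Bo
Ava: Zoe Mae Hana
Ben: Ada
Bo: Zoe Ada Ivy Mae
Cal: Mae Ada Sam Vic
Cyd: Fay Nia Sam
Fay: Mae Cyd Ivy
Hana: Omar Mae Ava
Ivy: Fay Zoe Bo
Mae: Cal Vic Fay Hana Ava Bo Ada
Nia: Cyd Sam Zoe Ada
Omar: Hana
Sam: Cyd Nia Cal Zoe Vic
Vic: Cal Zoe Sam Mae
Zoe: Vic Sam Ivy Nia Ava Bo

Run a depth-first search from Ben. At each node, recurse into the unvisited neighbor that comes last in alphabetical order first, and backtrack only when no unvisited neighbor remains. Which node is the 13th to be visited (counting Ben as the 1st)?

Cal

Visit Ben
Ben → Ada
Ada → Nia
Nia → Zoe
Zoe → Vic
Vic → Sam
Sam → Cyd
Cyd → Fay
Fay → Mae
Mae → Hana
Hana → Omar
Hana → Ava
Mae → Cal
Mae → Bo
Bo → Ivy

Visit order: Ben, Ada, Nia, Zoe, Vic, Sam, Cyd, Fay, Mae, Hana, Omar, Ava, Cal, Bo, Ivy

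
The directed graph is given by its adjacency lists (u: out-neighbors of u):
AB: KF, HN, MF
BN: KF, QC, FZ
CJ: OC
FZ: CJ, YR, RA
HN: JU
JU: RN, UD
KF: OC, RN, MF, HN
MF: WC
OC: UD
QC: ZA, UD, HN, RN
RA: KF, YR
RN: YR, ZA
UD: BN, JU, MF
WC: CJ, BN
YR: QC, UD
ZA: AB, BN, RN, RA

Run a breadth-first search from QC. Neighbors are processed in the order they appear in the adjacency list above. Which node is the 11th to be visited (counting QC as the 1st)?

YR

Visit QC; enqueue ZA, UD, HN, RN → queue [ZA, UD, HN, RN]
Visit ZA; enqueue AB, BN, RA → queue [UD, HN, RN, AB, BN, RA]
Visit UD; enqueue JU, MF → queue [HN, RN, AB, BN, RA, JU, MF]
Visit HN → queue [RN, AB, BN, RA, JU, MF]
Visit RN; enqueue YR → queue [AB, BN, RA, JU, MF, YR]
Visit AB; enqueue KF → queue [BN, RA, JU, MF, YR, KF]
Visit BN; enqueue FZ → queue [RA, JU, MF, YR, KF, FZ]
Visit RA → queue [JU, MF, YR, KF, FZ]
Visit JU → queue [MF, YR, KF, FZ]
Visit MF; enqueue WC → queue [YR, KF, FZ, WC]
Visit YR → queue [KF, FZ, WC]
Visit KF; enqueue OC → queue [FZ, WC, OC]
Visit FZ; enqueue CJ → queue [WC, OC, CJ]
Visit WC → queue [OC, CJ]
Visit OC → queue [CJ]
Visit CJ → queue []

Visit order: QC, ZA, UD, HN, RN, AB, BN, RA, JU, MF, YR, KF, FZ, WC, OC, CJ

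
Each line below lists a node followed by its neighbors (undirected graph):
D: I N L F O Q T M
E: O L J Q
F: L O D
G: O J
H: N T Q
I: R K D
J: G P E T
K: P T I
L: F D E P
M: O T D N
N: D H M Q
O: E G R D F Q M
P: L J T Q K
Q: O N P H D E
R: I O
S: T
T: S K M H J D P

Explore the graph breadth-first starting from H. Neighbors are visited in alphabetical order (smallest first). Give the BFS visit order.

Visit H; enqueue N, Q, T → queue [N, Q, T]
Visit N; enqueue D, M → queue [Q, T, D, M]
Visit Q; enqueue E, O, P → queue [T, D, M, E, O, P]
Visit T; enqueue J, K, S → queue [D, M, E, O, P, J, K, S]
Visit D; enqueue F, I, L → queue [M, E, O, P, J, K, S, F, I, L]
Visit M → queue [E, O, P, J, K, S, F, I, L]
Visit E → queue [O, P, J, K, S, F, I, L]
Visit O; enqueue G, R → queue [P, J, K, S, F, I, L, G, R]
Visit P → queue [J, K, S, F, I, L, G, R]
Visit J → queue [K, S, F, I, L, G, R]
Visit K → queue [S, F, I, L, G, R]
Visit S → queue [F, I, L, G, R]
Visit F → queue [I, L, G, R]
Visit I → queue [L, G, R]
Visit L → queue [G, R]
Visit G → queue [R]
Visit R → queue []

H, N, Q, T, D, M, E, O, P, J, K, S, F, I, L, G, R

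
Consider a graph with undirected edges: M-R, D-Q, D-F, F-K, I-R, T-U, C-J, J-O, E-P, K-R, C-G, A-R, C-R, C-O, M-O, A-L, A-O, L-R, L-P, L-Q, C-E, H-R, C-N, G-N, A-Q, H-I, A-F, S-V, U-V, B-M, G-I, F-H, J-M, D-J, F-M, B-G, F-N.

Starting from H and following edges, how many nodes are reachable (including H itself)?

18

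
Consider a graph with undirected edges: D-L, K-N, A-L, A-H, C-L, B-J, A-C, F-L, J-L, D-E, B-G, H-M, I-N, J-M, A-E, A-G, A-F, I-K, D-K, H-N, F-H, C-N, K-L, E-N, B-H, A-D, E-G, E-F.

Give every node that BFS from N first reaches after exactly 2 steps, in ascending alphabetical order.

Level 0: N
Level 1: C, E, H, I, K
Level 2: A, B, D, F, G, L, M
Level 3: J

A, B, D, F, G, L, M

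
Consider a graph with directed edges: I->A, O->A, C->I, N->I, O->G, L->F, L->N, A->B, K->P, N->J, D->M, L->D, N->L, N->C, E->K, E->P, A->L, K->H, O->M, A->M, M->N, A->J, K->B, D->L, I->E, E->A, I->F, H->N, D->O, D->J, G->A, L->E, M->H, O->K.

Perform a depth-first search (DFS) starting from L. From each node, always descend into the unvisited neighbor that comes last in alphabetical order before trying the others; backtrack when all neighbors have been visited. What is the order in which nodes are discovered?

L N J I F E P K H B A M C D O G

Visit L
L → N
N → J
N → I
I → F
I → E
E → P
E → K
K → H
K → B
E → A
A → M
N → C
L → D
D → O
O → G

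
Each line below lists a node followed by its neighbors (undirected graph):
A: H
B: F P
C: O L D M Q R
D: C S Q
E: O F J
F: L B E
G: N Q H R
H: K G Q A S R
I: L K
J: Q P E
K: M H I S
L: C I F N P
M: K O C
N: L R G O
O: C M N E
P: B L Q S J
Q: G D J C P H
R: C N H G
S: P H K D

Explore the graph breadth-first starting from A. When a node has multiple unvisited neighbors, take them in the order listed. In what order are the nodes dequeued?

A, H, K, G, Q, S, R, M, I, N, D, J, C, P, O, L, E, B, F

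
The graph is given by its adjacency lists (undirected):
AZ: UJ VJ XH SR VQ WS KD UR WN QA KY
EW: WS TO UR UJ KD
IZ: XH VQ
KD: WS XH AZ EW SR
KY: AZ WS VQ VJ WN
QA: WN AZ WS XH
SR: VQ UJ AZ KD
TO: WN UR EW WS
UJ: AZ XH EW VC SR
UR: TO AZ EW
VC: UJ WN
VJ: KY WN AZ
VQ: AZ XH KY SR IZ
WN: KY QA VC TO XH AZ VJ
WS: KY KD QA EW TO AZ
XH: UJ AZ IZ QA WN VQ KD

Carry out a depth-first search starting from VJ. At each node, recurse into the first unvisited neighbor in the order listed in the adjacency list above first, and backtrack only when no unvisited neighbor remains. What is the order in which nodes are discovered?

Visit VJ
VJ → KY
KY → AZ
AZ → UJ
UJ → XH
XH → IZ
IZ → VQ
VQ → SR
SR → KD
KD → WS
WS → QA
QA → WN
WN → VC
WN → TO
TO → UR
UR → EW

VJ KY AZ UJ XH IZ VQ SR KD WS QA WN VC TO UR EW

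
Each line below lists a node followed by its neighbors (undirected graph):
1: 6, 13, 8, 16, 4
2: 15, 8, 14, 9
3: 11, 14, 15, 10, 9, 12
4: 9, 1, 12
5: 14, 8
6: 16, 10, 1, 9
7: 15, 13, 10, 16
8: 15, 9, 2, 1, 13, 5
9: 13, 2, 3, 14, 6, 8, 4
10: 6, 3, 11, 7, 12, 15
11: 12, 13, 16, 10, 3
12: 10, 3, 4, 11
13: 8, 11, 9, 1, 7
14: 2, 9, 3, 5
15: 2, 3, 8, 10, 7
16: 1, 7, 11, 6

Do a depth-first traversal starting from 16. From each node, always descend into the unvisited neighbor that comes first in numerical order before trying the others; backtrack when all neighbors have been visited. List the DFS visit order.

Visit 16
16 → 1
1 → 4
4 → 9
9 → 2
2 → 8
8 → 5
5 → 14
14 → 3
3 → 10
10 → 6
10 → 7
7 → 13
13 → 11
11 → 12
7 → 15

16 → 1 → 4 → 9 → 2 → 8 → 5 → 14 → 3 → 10 → 6 → 7 → 13 → 11 → 12 → 15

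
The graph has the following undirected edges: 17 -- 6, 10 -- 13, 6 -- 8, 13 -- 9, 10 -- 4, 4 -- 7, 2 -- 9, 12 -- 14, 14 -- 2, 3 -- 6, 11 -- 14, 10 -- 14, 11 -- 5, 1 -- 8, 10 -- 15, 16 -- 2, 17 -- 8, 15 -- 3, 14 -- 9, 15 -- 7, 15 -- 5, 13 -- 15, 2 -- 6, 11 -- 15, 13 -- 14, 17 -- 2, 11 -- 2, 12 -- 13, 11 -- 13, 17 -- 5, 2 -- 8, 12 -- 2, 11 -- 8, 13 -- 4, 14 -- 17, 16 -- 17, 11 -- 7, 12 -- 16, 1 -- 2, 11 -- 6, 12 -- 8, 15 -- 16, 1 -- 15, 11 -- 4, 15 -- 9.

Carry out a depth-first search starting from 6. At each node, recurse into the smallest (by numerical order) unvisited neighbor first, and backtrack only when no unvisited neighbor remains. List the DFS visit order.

Visit 6
6 → 2
2 → 1
1 → 8
8 → 11
11 → 4
4 → 7
7 → 15
15 → 3
15 → 5
5 → 17
17 → 14
14 → 9
9 → 13
13 → 10
13 → 12
12 → 16

6 2 1 8 11 4 7 15 3 5 17 14 9 13 10 12 16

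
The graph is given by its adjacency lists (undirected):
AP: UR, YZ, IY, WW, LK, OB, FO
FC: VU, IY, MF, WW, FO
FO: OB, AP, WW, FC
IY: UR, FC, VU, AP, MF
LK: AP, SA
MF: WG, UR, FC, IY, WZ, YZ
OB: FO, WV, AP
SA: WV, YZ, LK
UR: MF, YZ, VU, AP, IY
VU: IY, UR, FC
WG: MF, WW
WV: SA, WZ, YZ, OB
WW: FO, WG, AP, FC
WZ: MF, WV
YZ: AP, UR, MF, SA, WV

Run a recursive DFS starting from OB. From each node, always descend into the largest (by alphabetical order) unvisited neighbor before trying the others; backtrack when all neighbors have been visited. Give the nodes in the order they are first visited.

OB WV YZ UR VU IY MF WZ WG WW FO FC AP LK SA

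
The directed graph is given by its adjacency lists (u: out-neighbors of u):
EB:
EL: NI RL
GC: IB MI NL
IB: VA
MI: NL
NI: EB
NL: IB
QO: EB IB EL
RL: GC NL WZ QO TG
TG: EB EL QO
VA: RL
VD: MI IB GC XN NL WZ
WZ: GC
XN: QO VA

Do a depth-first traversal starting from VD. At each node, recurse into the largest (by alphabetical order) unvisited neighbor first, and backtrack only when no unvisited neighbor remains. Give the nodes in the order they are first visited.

Visit VD
VD → XN
XN → VA
VA → RL
RL → WZ
WZ → GC
GC → NL
NL → IB
GC → MI
RL → TG
TG → QO
QO → EL
EL → NI
NI → EB

VD XN VA RL WZ GC NL IB MI TG QO EL NI EB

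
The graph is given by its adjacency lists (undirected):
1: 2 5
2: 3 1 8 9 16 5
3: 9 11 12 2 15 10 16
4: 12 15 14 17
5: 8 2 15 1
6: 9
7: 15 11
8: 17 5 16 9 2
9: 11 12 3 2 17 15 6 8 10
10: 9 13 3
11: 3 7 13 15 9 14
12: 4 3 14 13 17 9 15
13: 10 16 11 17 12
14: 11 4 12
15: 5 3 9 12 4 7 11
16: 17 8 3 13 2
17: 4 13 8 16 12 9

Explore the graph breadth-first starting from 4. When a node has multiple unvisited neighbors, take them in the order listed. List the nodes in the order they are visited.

4 -> 12 -> 15 -> 14 -> 17 -> 3 -> 13 -> 9 -> 5 -> 7 -> 11 -> 8 -> 16 -> 2 -> 10 -> 6 -> 1

Visit 4; enqueue 12, 15, 14, 17 → queue [12, 15, 14, 17]
Visit 12; enqueue 3, 13, 9 → queue [15, 14, 17, 3, 13, 9]
Visit 15; enqueue 5, 7, 11 → queue [14, 17, 3, 13, 9, 5, 7, 11]
Visit 14 → queue [17, 3, 13, 9, 5, 7, 11]
Visit 17; enqueue 8, 16 → queue [3, 13, 9, 5, 7, 11, 8, 16]
Visit 3; enqueue 2, 10 → queue [13, 9, 5, 7, 11, 8, 16, 2, 10]
Visit 13 → queue [9, 5, 7, 11, 8, 16, 2, 10]
Visit 9; enqueue 6 → queue [5, 7, 11, 8, 16, 2, 10, 6]
Visit 5; enqueue 1 → queue [7, 11, 8, 16, 2, 10, 6, 1]
Visit 7 → queue [11, 8, 16, 2, 10, 6, 1]
Visit 11 → queue [8, 16, 2, 10, 6, 1]
Visit 8 → queue [16, 2, 10, 6, 1]
Visit 16 → queue [2, 10, 6, 1]
Visit 2 → queue [10, 6, 1]
Visit 10 → queue [6, 1]
Visit 6 → queue [1]
Visit 1 → queue []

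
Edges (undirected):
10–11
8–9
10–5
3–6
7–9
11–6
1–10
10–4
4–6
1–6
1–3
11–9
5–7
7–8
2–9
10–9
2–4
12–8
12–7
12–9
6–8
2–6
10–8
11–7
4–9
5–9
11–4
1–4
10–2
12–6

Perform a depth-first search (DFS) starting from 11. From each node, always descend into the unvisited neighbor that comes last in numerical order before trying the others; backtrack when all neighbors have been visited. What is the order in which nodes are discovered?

11, 10, 9, 12, 8, 7, 5, 6, 4, 2, 1, 3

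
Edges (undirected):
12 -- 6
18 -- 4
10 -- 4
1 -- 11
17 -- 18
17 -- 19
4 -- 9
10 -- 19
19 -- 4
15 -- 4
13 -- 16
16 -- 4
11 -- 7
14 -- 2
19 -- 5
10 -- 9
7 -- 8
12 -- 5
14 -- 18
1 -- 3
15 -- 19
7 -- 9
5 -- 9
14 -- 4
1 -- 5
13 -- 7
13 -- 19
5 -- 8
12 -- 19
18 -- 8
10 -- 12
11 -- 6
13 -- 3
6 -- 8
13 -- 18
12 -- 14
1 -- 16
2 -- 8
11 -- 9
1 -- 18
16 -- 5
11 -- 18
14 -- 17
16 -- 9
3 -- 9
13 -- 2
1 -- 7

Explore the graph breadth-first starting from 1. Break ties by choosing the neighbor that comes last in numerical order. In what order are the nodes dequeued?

Visit 1; enqueue 18, 16, 11, 7, 5, 3 → queue [18, 16, 11, 7, 5, 3]
Visit 18; enqueue 17, 14, 13, 8, 4 → queue [16, 11, 7, 5, 3, 17, 14, 13, 8, 4]
Visit 16; enqueue 9 → queue [11, 7, 5, 3, 17, 14, 13, 8, 4, 9]
Visit 11; enqueue 6 → queue [7, 5, 3, 17, 14, 13, 8, 4, 9, 6]
Visit 7 → queue [5, 3, 17, 14, 13, 8, 4, 9, 6]
Visit 5; enqueue 19, 12 → queue [3, 17, 14, 13, 8, 4, 9, 6, 19, 12]
Visit 3 → queue [17, 14, 13, 8, 4, 9, 6, 19, 12]
Visit 17 → queue [14, 13, 8, 4, 9, 6, 19, 12]
Visit 14; enqueue 2 → queue [13, 8, 4, 9, 6, 19, 12, 2]
Visit 13 → queue [8, 4, 9, 6, 19, 12, 2]
Visit 8 → queue [4, 9, 6, 19, 12, 2]
Visit 4; enqueue 15, 10 → queue [9, 6, 19, 12, 2, 15, 10]
Visit 9 → queue [6, 19, 12, 2, 15, 10]
Visit 6 → queue [19, 12, 2, 15, 10]
Visit 19 → queue [12, 2, 15, 10]
Visit 12 → queue [2, 15, 10]
Visit 2 → queue [15, 10]
Visit 15 → queue [10]
Visit 10 → queue []

1 -> 18 -> 16 -> 11 -> 7 -> 5 -> 3 -> 17 -> 14 -> 13 -> 8 -> 4 -> 9 -> 6 -> 19 -> 12 -> 2 -> 15 -> 10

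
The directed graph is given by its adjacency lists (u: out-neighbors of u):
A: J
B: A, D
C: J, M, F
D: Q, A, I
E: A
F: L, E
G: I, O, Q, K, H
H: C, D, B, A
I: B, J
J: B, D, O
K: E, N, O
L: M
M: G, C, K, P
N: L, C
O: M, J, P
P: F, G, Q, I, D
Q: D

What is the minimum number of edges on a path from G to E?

2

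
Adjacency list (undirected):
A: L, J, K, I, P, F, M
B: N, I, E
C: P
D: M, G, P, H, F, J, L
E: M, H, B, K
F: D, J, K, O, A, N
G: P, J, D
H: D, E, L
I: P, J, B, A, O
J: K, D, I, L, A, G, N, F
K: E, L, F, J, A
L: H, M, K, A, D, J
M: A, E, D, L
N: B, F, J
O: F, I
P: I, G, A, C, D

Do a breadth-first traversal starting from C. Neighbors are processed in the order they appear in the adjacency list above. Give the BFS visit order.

C, P, I, G, A, D, J, B, O, L, K, F, M, H, N, E

Visit C; enqueue P → queue [P]
Visit P; enqueue I, G, A, D → queue [I, G, A, D]
Visit I; enqueue J, B, O → queue [G, A, D, J, B, O]
Visit G → queue [A, D, J, B, O]
Visit A; enqueue L, K, F, M → queue [D, J, B, O, L, K, F, M]
Visit D; enqueue H → queue [J, B, O, L, K, F, M, H]
Visit J; enqueue N → queue [B, O, L, K, F, M, H, N]
Visit B; enqueue E → queue [O, L, K, F, M, H, N, E]
Visit O → queue [L, K, F, M, H, N, E]
Visit L → queue [K, F, M, H, N, E]
Visit K → queue [F, M, H, N, E]
Visit F → queue [M, H, N, E]
Visit M → queue [H, N, E]
Visit H → queue [N, E]
Visit N → queue [E]
Visit E → queue []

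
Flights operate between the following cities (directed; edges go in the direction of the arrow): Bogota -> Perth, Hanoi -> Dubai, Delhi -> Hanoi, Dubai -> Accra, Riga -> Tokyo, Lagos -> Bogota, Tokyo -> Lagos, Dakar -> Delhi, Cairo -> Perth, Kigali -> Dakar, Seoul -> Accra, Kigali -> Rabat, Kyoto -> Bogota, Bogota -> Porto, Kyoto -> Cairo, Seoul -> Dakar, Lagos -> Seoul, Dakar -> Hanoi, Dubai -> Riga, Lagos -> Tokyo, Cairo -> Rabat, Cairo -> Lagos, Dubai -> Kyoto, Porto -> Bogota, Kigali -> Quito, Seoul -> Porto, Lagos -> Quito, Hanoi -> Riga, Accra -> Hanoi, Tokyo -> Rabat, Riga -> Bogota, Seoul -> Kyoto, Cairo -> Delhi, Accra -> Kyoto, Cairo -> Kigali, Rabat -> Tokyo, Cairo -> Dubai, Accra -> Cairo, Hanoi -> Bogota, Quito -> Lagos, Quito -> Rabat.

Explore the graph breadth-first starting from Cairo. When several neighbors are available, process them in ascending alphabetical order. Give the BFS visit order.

Cairo → Delhi → Dubai → Kigali → Lagos → Perth → Rabat → Hanoi → Accra → Kyoto → Riga → Dakar → Quito → Bogota → Seoul → Tokyo → Porto

Visit Cairo; enqueue Delhi, Dubai, Kigali, Lagos, Perth, Rabat → queue [Delhi, Dubai, Kigali, Lagos, Perth, Rabat]
Visit Delhi; enqueue Hanoi → queue [Dubai, Kigali, Lagos, Perth, Rabat, Hanoi]
Visit Dubai; enqueue Accra, Kyoto, Riga → queue [Kigali, Lagos, Perth, Rabat, Hanoi, Accra, Kyoto, Riga]
Visit Kigali; enqueue Dakar, Quito → queue [Lagos, Perth, Rabat, Hanoi, Accra, Kyoto, Riga, Dakar, Quito]
Visit Lagos; enqueue Bogota, Seoul, Tokyo → queue [Perth, Rabat, Hanoi, Accra, Kyoto, Riga, Dakar, Quito, Bogota, Seoul, Tokyo]
Visit Perth → queue [Rabat, Hanoi, Accra, Kyoto, Riga, Dakar, Quito, Bogota, Seoul, Tokyo]
Visit Rabat → queue [Hanoi, Accra, Kyoto, Riga, Dakar, Quito, Bogota, Seoul, Tokyo]
Visit Hanoi → queue [Accra, Kyoto, Riga, Dakar, Quito, Bogota, Seoul, Tokyo]
Visit Accra → queue [Kyoto, Riga, Dakar, Quito, Bogota, Seoul, Tokyo]
Visit Kyoto → queue [Riga, Dakar, Quito, Bogota, Seoul, Tokyo]
Visit Riga → queue [Dakar, Quito, Bogota, Seoul, Tokyo]
Visit Dakar → queue [Quito, Bogota, Seoul, Tokyo]
Visit Quito → queue [Bogota, Seoul, Tokyo]
Visit Bogota; enqueue Porto → queue [Seoul, Tokyo, Porto]
Visit Seoul → queue [Tokyo, Porto]
Visit Tokyo → queue [Porto]
Visit Porto → queue []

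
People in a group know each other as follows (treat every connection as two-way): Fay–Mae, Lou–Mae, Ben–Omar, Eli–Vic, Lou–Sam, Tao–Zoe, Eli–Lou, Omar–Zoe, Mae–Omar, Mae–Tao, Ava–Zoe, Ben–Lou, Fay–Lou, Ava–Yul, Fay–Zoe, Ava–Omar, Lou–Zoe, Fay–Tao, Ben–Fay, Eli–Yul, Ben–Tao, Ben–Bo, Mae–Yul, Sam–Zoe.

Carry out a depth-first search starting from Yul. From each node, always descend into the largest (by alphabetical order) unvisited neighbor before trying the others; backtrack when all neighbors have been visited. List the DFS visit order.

Yul → Mae → Tao → Zoe → Sam → Lou → Fay → Ben → Omar → Ava → Bo → Eli → Vic

Visit Yul
Yul → Mae
Mae → Tao
Tao → Zoe
Zoe → Sam
Sam → Lou
Lou → Fay
Fay → Ben
Ben → Omar
Omar → Ava
Ben → Bo
Lou → Eli
Eli → Vic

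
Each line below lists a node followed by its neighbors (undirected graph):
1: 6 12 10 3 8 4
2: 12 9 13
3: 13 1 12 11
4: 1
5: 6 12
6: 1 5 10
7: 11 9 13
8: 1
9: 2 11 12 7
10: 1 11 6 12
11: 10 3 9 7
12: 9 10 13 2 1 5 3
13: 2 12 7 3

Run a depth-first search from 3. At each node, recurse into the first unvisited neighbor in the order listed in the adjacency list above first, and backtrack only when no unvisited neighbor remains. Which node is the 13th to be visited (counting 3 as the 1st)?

7

Visit 3
3 → 13
13 → 2
2 → 12
12 → 9
9 → 11
11 → 10
10 → 1
1 → 6
6 → 5
1 → 8
1 → 4
11 → 7

Visit order: 3, 13, 2, 12, 9, 11, 10, 1, 6, 5, 8, 4, 7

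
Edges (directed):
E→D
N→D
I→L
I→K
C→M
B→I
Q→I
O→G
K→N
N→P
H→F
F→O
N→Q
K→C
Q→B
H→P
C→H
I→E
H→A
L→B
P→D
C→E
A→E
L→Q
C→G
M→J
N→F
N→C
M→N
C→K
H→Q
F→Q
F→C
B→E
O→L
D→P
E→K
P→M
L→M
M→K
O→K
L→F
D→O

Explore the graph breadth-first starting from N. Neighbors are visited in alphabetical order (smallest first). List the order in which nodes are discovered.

Visit N; enqueue C, D, F, P, Q → queue [C, D, F, P, Q]
Visit C; enqueue E, G, H, K, M → queue [D, F, P, Q, E, G, H, K, M]
Visit D; enqueue O → queue [F, P, Q, E, G, H, K, M, O]
Visit F → queue [P, Q, E, G, H, K, M, O]
Visit P → queue [Q, E, G, H, K, M, O]
Visit Q; enqueue B, I → queue [E, G, H, K, M, O, B, I]
Visit E → queue [G, H, K, M, O, B, I]
Visit G → queue [H, K, M, O, B, I]
Visit H; enqueue A → queue [K, M, O, B, I, A]
Visit K → queue [M, O, B, I, A]
Visit M; enqueue J → queue [O, B, I, A, J]
Visit O; enqueue L → queue [B, I, A, J, L]
Visit B → queue [I, A, J, L]
Visit I → queue [A, J, L]
Visit A → queue [J, L]
Visit J → queue [L]
Visit L → queue []

N, C, D, F, P, Q, E, G, H, K, M, O, B, I, A, J, L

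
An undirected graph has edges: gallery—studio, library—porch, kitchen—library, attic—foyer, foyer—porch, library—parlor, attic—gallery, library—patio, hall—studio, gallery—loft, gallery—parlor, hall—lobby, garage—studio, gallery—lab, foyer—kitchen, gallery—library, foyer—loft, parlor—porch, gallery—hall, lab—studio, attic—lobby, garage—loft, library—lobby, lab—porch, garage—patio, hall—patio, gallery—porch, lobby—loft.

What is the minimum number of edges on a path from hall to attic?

2

Level 0: hall
Level 1: gallery, lobby, patio, studio
Level 2: attic, garage, lab, library, loft, parlor, porch
Level 3: foyer, kitchen
attic first appears at level 2.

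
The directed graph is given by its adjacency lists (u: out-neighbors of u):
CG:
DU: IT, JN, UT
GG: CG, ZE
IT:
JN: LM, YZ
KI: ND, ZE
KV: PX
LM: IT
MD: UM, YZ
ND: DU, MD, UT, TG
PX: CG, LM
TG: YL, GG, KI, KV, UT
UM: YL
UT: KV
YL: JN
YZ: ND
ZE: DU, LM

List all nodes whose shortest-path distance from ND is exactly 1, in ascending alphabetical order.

Level 0: ND
Level 1: DU, MD, TG, UT
Level 2: GG, IT, JN, KI, KV, UM, YL, YZ
Level 3: CG, LM, PX, ZE

DU, MD, TG, UT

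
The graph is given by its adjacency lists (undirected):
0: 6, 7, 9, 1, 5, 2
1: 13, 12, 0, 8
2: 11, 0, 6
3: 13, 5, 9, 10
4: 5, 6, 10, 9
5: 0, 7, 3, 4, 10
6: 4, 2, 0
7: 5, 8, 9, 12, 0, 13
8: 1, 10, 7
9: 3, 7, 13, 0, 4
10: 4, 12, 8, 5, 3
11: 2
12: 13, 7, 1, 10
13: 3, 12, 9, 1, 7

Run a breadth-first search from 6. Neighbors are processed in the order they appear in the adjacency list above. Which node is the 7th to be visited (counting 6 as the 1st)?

9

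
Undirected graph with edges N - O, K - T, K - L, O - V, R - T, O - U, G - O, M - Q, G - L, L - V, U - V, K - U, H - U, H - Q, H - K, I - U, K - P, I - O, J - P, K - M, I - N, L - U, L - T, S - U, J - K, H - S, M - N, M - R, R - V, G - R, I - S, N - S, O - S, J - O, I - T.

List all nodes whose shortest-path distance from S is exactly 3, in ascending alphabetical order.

P, R

Level 0: S
Level 1: H, I, N, O, U
Level 2: G, J, K, L, M, Q, T, V
Level 3: P, R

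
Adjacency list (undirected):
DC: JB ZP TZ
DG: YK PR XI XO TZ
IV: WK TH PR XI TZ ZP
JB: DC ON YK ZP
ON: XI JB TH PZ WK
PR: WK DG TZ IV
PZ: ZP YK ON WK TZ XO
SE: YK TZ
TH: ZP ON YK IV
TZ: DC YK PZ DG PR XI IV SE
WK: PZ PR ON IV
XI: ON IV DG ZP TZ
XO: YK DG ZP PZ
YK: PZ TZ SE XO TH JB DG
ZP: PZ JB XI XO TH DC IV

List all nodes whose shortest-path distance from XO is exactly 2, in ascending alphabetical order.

DC, IV, JB, ON, PR, SE, TH, TZ, WK, XI

Level 0: XO
Level 1: DG, PZ, YK, ZP
Level 2: DC, IV, JB, ON, PR, SE, TH, TZ, WK, XI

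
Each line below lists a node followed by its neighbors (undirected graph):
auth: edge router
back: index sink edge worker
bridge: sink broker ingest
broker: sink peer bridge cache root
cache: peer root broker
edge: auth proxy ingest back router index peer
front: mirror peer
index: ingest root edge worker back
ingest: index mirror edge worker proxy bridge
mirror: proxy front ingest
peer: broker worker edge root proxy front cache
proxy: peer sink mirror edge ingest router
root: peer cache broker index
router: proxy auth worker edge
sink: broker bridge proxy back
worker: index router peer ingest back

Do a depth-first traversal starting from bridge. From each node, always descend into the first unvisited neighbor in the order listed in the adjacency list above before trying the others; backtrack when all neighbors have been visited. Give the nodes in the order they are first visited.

Visit bridge
bridge → sink
sink → broker
broker → peer
peer → worker
worker → index
index → ingest
ingest → mirror
mirror → proxy
proxy → edge
edge → auth
auth → router
edge → back
mirror → front
index → root
root → cache

bridge sink broker peer worker index ingest mirror proxy edge auth router back front root cache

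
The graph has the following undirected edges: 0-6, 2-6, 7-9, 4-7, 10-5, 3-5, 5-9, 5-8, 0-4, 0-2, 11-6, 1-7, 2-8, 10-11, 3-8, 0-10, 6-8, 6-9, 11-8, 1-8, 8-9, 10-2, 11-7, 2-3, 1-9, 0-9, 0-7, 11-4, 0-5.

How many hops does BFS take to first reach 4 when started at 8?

2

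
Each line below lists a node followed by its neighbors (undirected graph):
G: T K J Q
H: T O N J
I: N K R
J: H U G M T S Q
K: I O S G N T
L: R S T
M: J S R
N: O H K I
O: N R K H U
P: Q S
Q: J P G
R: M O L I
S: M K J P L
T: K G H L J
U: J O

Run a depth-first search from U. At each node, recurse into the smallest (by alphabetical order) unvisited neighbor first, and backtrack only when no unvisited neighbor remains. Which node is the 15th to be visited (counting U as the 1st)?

Visit U
U → J
J → G
G → K
K → I
I → N
N → H
H → O
O → R
R → L
L → S
S → M
S → P
P → Q
L → T

Visit order: U, J, G, K, I, N, H, O, R, L, S, M, P, Q, T

T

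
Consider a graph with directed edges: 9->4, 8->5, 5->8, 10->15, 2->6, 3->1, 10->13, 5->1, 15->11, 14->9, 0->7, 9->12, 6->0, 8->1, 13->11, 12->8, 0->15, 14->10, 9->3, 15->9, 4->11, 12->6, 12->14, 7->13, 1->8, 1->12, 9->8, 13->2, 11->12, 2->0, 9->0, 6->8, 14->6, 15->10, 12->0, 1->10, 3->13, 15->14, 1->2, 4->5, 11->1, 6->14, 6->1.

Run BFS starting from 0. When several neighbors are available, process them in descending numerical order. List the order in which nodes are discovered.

Visit 0; enqueue 15, 7 → queue [15, 7]
Visit 15; enqueue 14, 11, 10, 9 → queue [7, 14, 11, 10, 9]
Visit 7; enqueue 13 → queue [14, 11, 10, 9, 13]
Visit 14; enqueue 6 → queue [11, 10, 9, 13, 6]
Visit 11; enqueue 12, 1 → queue [10, 9, 13, 6, 12, 1]
Visit 10 → queue [9, 13, 6, 12, 1]
Visit 9; enqueue 8, 4, 3 → queue [13, 6, 12, 1, 8, 4, 3]
Visit 13; enqueue 2 → queue [6, 12, 1, 8, 4, 3, 2]
Visit 6 → queue [12, 1, 8, 4, 3, 2]
Visit 12 → queue [1, 8, 4, 3, 2]
Visit 1 → queue [8, 4, 3, 2]
Visit 8; enqueue 5 → queue [4, 3, 2, 5]
Visit 4 → queue [3, 2, 5]
Visit 3 → queue [2, 5]
Visit 2 → queue [5]
Visit 5 → queue []

0 → 15 → 7 → 14 → 11 → 10 → 9 → 13 → 6 → 12 → 1 → 8 → 4 → 3 → 2 → 5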